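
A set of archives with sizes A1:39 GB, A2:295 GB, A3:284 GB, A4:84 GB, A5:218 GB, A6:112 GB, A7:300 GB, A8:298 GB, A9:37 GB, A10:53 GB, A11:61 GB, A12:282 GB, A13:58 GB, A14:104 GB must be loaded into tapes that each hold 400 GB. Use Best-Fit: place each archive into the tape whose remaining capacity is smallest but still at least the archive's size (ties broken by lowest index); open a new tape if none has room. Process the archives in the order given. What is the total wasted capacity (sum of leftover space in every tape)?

tape 1: place A1 (39 GB), 361 GB left
tape 1: place A2 (295 GB), 66 GB left
tape 2: place A3 (284 GB), 116 GB left
tape 2: place A4 (84 GB), 32 GB left
tape 3: place A5 (218 GB), 182 GB left
tape 3: place A6 (112 GB), 70 GB left
tape 4: place A7 (300 GB), 100 GB left
tape 5: place A8 (298 GB), 102 GB left
tape 1: place A9 (37 GB), 29 GB left
tape 3: place A10 (53 GB), 17 GB left
tape 4: place A11 (61 GB), 39 GB left
tape 6: place A12 (282 GB), 118 GB left
tape 5: place A13 (58 GB), 44 GB left
tape 6: place A14 (104 GB), 14 GB left
6 tapes × 400 GB = 2400 GB; used 2225 GB; unused 175 GB.

175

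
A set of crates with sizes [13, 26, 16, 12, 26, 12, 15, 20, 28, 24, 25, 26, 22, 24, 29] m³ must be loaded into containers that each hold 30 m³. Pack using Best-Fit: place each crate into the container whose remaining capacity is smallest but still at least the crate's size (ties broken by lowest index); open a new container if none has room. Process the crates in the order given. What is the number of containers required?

13 containers

container 1: place 13 m³, 17 m³ left
container 2: place 26 m³, 4 m³ left
container 1: place 16 m³, 1 m³ left
container 3: place 12 m³, 18 m³ left
container 4: place 26 m³, 4 m³ left
container 3: place 12 m³, 6 m³ left
container 5: place 15 m³, 15 m³ left
container 6: place 20 m³, 10 m³ left
container 7: place 28 m³, 2 m³ left
container 8: place 24 m³, 6 m³ left
container 9: place 25 m³, 5 m³ left
container 10: place 26 m³, 4 m³ left
container 11: place 22 m³, 8 m³ left
container 12: place 24 m³, 6 m³ left
container 13: place 29 m³, 1 m³ left
Final containers: [13,16] [26] [12,12] [26] [15] [20] [28] [24] [25] [26] [22] [24] [29].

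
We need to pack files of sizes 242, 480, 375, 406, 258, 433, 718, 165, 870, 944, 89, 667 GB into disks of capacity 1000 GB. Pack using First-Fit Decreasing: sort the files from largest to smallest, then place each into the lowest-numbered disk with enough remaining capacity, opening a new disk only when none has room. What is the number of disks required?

6

Sorted descending: 944, 870, 718, 667, 480, 433, 406, 375, 258, 242, 165, 89.
Put 944 GB in disk 1; 56 GB remain.
Put 870 GB in disk 2; 130 GB remain.
Put 718 GB in disk 3; 282 GB remain.
Put 667 GB in disk 4; 333 GB remain.
Put 480 GB in disk 5; 520 GB remain.
Put 433 GB in disk 5; 87 GB remain.
Put 406 GB in disk 6; 594 GB remain.
Put 375 GB in disk 6; 219 GB remain.
Put 258 GB in disk 3; 24 GB remain.
Put 242 GB in disk 4; 91 GB remain.
Put 165 GB in disk 6; 54 GB remain.
Put 89 GB in disk 2; 41 GB remain.
Final disks: [944] [870,89] [718,258] [667,242] [480,433] [406,375,165].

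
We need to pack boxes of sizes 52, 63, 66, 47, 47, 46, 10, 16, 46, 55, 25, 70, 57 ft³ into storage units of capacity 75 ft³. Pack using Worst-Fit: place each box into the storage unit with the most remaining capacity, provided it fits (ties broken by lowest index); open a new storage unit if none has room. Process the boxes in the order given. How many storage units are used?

Put 52 ft³ in storage unit 1; 23 ft³ remain.
Put 63 ft³ in storage unit 2; 12 ft³ remain.
Put 66 ft³ in storage unit 3; 9 ft³ remain.
Put 47 ft³ in storage unit 4; 28 ft³ remain.
Put 47 ft³ in storage unit 5; 28 ft³ remain.
Put 46 ft³ in storage unit 6; 29 ft³ remain.
Put 10 ft³ in storage unit 6; 19 ft³ remain.
Put 16 ft³ in storage unit 4; 12 ft³ remain.
Put 46 ft³ in storage unit 7; 29 ft³ remain.
Put 55 ft³ in storage unit 8; 20 ft³ remain.
Put 25 ft³ in storage unit 7; 4 ft³ remain.
Put 70 ft³ in storage unit 9; 5 ft³ remain.
Put 57 ft³ in storage unit 10; 18 ft³ remain.

10 storage units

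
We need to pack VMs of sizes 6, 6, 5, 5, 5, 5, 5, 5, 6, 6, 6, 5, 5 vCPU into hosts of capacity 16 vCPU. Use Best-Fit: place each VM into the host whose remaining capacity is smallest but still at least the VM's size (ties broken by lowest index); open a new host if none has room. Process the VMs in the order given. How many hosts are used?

5 hosts

Put 6 vCPU in host 1; 10 vCPU remain.
Put 6 vCPU in host 1; 4 vCPU remain.
Put 5 vCPU in host 2; 11 vCPU remain.
Put 5 vCPU in host 2; 6 vCPU remain.
Put 5 vCPU in host 2; 1 vCPU remain.
Put 5 vCPU in host 3; 11 vCPU remain.
Put 5 vCPU in host 3; 6 vCPU remain.
Put 5 vCPU in host 3; 1 vCPU remain.
Put 6 vCPU in host 4; 10 vCPU remain.
Put 6 vCPU in host 4; 4 vCPU remain.
Put 6 vCPU in host 5; 10 vCPU remain.
Put 5 vCPU in host 5; 5 vCPU remain.
Put 5 vCPU in host 5; 0 vCPU remain.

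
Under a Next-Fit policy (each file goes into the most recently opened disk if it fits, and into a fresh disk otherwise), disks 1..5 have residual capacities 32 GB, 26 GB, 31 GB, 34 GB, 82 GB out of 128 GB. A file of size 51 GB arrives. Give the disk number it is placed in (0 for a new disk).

5

Next-Fit only looks at disk 5, which has 82 GB free.
51 GB fits there.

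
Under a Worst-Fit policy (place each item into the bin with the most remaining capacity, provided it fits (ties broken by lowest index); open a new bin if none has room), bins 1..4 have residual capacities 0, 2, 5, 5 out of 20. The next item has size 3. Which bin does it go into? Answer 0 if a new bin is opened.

3

Bins with room: bin 3 (5), bin 4 (5).
Most room is bin 3 with 5 free.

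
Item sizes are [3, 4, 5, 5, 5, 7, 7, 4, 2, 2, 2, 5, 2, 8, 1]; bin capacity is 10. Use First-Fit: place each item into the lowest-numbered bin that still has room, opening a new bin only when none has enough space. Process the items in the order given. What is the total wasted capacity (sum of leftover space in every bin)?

3 → bin 1 (remaining 7)
4 → bin 1 (remaining 3)
5 → bin 2 (remaining 5)
5 → bin 2 (remaining 0)
5 → bin 3 (remaining 5)
7 → bin 4 (remaining 3)
7 → bin 5 (remaining 3)
4 → bin 3 (remaining 1)
2 → bin 1 (remaining 1)
2 → bin 4 (remaining 1)
2 → bin 5 (remaining 1)
5 → bin 6 (remaining 5)
2 → bin 6 (remaining 3)
8 → bin 7 (remaining 2)
1 → bin 1 (remaining 0)
7 bins × 10 = 70; used 62; unused 8.

8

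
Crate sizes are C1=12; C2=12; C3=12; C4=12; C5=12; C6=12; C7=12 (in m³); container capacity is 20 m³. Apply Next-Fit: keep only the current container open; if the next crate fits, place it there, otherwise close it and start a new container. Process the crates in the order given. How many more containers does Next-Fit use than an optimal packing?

Next-Fit: [12] [12] [12] [12] [12] [12] [12] → 7 containers.
7 crates exceed 10 m³ (half the capacity), and no two of those can share a container, so at least 7 containers are needed.
So 7 is already optimal.

0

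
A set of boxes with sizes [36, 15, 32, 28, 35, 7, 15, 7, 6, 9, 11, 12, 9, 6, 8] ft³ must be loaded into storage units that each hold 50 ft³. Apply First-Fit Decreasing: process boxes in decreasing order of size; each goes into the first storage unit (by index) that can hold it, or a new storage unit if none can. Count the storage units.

5

Sorted descending: 36, 35, 32, 28, 15, 15, 12, 11, 9, 9, 8, 7, 7, 6, 6.
Put 36 ft³ in storage unit 1; 14 ft³ remain.
Put 35 ft³ in storage unit 2; 15 ft³ remain.
Put 32 ft³ in storage unit 3; 18 ft³ remain.
Put 28 ft³ in storage unit 4; 22 ft³ remain.
Put 15 ft³ in storage unit 2; 0 ft³ remain.
Put 15 ft³ in storage unit 3; 3 ft³ remain.
Put 12 ft³ in storage unit 1; 2 ft³ remain.
Put 11 ft³ in storage unit 4; 11 ft³ remain.
Put 9 ft³ in storage unit 4; 2 ft³ remain.
Put 9 ft³ in storage unit 5; 41 ft³ remain.
Put 8 ft³ in storage unit 5; 33 ft³ remain.
Put 7 ft³ in storage unit 5; 26 ft³ remain.
Put 7 ft³ in storage unit 5; 19 ft³ remain.
Put 6 ft³ in storage unit 5; 13 ft³ remain.
Put 6 ft³ in storage unit 5; 7 ft³ remain.
Final storage units: [36,12] [35,15] [32,15] [28,11,9] [9,8,7,7,6,6].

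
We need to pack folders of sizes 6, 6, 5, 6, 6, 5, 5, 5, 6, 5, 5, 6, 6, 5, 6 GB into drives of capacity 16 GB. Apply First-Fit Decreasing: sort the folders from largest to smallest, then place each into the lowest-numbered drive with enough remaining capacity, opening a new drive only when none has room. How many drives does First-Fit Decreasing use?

7

Sorted descending: 6, 6, 6, 6, 6, 6, 6, 6, 5, 5, 5, 5, 5, 5, 5.
drive 1: place 6 GB, 10 GB left
drive 1: place 6 GB, 4 GB left
drive 2: place 6 GB, 10 GB left
drive 2: place 6 GB, 4 GB left
drive 3: place 6 GB, 10 GB left
drive 3: place 6 GB, 4 GB left
drive 4: place 6 GB, 10 GB left
drive 4: place 6 GB, 4 GB left
drive 5: place 5 GB, 11 GB left
drive 5: place 5 GB, 6 GB left
drive 5: place 5 GB, 1 GB left
drive 6: place 5 GB, 11 GB left
drive 6: place 5 GB, 6 GB left
drive 6: place 5 GB, 1 GB left
drive 7: place 5 GB, 11 GB left
Final drives: [6,6] [6,6] [6,6] [6,6] [5,5,5] [5,5,5] [5].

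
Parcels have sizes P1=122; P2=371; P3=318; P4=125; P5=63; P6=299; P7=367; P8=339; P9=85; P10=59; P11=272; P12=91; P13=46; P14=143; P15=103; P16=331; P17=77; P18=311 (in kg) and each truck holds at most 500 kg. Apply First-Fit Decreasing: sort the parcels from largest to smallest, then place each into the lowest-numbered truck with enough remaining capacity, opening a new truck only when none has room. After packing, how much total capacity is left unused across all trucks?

478

Sorted descending: 371, 367, 339, 331, 318, 311, 299, 272, 143, 125, 122, 103, 91, 85, 77, 63, 59, 46.
Put 371 kg in truck 1; 129 kg remain.
Put 367 kg in truck 2; 133 kg remain.
Put 339 kg in truck 3; 161 kg remain.
Put 331 kg in truck 4; 169 kg remain.
Put 318 kg in truck 5; 182 kg remain.
Put 311 kg in truck 6; 189 kg remain.
Put 299 kg in truck 7; 201 kg remain.
Put 272 kg in truck 8; 228 kg remain.
Put 143 kg in truck 3; 18 kg remain.
Put 125 kg in truck 1; 4 kg remain.
Put 122 kg in truck 2; 11 kg remain.
Put 103 kg in truck 4; 66 kg remain.
Put 91 kg in truck 5; 91 kg remain.
Put 85 kg in truck 5; 6 kg remain.
Put 77 kg in truck 6; 112 kg remain.
Put 63 kg in truck 4; 3 kg remain.
Put 59 kg in truck 6; 53 kg remain.
Put 46 kg in truck 6; 7 kg remain.
8 trucks × 500 kg = 4000 kg; used 3522 kg; unused 478 kg.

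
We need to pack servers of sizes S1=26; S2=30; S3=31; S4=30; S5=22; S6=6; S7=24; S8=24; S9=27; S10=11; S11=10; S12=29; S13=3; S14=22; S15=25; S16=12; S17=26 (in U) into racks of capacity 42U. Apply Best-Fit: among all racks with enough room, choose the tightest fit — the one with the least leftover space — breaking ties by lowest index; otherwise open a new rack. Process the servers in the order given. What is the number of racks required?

12 racks

S1 (26U) → rack 1 (remaining 16U)
S2 (30U) → rack 2 (remaining 12U)
S3 (31U) → rack 3 (remaining 11U)
S4 (30U) → rack 4 (remaining 12U)
S5 (22U) → rack 5 (remaining 20U)
S6 (6U) → rack 3 (remaining 5U)
S7 (24U) → rack 6 (remaining 18U)
S8 (24U) → rack 7 (remaining 18U)
S9 (27U) → rack 8 (remaining 15U)
S10 (11U) → rack 2 (remaining 1U)
S11 (10U) → rack 4 (remaining 2U)
S12 (29U) → rack 9 (remaining 13U)
S13 (3U) → rack 3 (remaining 2U)
S14 (22U) → rack 10 (remaining 20U)
S15 (25U) → rack 11 (remaining 17U)
S16 (12U) → rack 9 (remaining 1U)
S17 (26U) → rack 12 (remaining 16U)
Final racks: [26] [30,11] [31,6,3] [30,10] [22] [24] [24] [27] [29,12] [22] [25] [26].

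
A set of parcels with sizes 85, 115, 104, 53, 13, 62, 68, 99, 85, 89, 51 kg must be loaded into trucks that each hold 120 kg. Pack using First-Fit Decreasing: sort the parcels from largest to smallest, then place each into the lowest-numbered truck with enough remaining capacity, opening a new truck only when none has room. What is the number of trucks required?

Sorted descending: 115, 104, 99, 89, 85, 85, 68, 62, 53, 51, 13.
truck 1: place 115 kg, 5 kg left
truck 2: place 104 kg, 16 kg left
truck 3: place 99 kg, 21 kg left
truck 4: place 89 kg, 31 kg left
truck 5: place 85 kg, 35 kg left
truck 6: place 85 kg, 35 kg left
truck 7: place 68 kg, 52 kg left
truck 8: place 62 kg, 58 kg left
truck 8: place 53 kg, 5 kg left
truck 7: place 51 kg, 1 kg left
truck 2: place 13 kg, 3 kg left

8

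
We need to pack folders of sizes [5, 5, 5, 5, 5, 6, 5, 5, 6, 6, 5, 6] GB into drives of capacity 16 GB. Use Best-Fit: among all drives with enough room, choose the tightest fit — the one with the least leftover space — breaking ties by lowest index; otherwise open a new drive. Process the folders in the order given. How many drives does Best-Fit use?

5 GB → drive 1 (remaining 11 GB)
5 GB → drive 1 (remaining 6 GB)
5 GB → drive 1 (remaining 1 GB)
5 GB → drive 2 (remaining 11 GB)
5 GB → drive 2 (remaining 6 GB)
6 GB → drive 2 (remaining 0 GB)
5 GB → drive 3 (remaining 11 GB)
5 GB → drive 3 (remaining 6 GB)
6 GB → drive 3 (remaining 0 GB)
6 GB → drive 4 (remaining 10 GB)
5 GB → drive 4 (remaining 5 GB)
6 GB → drive 5 (remaining 10 GB)
Final drives: [5,5,5] [5,5,6] [5,5,6] [6,5] [6].

5 drives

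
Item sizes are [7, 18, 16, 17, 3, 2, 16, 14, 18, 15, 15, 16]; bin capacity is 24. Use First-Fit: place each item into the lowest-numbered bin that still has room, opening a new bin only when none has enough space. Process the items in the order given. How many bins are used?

9 bins

Put 7 in bin 1; 17 remain.
Put 18 in bin 2; 6 remain.
Put 16 in bin 1; 1 remain.
Put 17 in bin 3; 7 remain.
Put 3 in bin 2; 3 remain.
Put 2 in bin 2; 1 remain.
Put 16 in bin 4; 8 remain.
Put 14 in bin 5; 10 remain.
Put 18 in bin 6; 6 remain.
Put 15 in bin 7; 9 remain.
Put 15 in bin 8; 9 remain.
Put 16 in bin 9; 8 remain.
Final bins: [7,16] [18,3,2] [17] [16] [14] [18] [15] [15] [16].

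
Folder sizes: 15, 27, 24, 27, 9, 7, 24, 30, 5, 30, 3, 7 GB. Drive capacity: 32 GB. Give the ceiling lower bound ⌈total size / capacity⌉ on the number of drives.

7

Total size = 15 + 27 + 24 + 27 + 9 + 7 + 24 + 30 + 5 + 30 + 3 + 7 = 208 GB.
⌈208 / 32⌉ = 7.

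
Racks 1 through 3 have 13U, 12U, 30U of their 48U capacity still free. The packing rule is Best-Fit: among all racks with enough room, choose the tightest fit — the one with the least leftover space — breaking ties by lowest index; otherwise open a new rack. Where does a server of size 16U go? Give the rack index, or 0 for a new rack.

Racks with room: rack 3 (30U).
Tightest fit is rack 3 with 30U free.

3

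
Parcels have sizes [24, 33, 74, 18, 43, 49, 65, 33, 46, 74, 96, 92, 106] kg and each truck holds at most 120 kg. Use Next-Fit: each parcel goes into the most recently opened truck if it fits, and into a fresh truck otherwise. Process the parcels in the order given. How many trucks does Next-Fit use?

8

24 kg → truck 1 (remaining 96 kg)
33 kg → truck 1 (remaining 63 kg)
74 kg → truck 2 (remaining 46 kg)
18 kg → truck 2 (remaining 28 kg)
43 kg → truck 3 (remaining 77 kg)
49 kg → truck 3 (remaining 28 kg)
65 kg → truck 4 (remaining 55 kg)
33 kg → truck 4 (remaining 22 kg)
46 kg → truck 5 (remaining 74 kg)
74 kg → truck 5 (remaining 0 kg)
96 kg → truck 6 (remaining 24 kg)
92 kg → truck 7 (remaining 28 kg)
106 kg → truck 8 (remaining 14 kg)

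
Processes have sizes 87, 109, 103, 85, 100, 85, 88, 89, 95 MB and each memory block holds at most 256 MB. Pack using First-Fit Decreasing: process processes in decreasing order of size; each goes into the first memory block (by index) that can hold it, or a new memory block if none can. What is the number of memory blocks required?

5

Sorted descending: 109, 103, 100, 95, 89, 88, 87, 85, 85.
memory block 1: place 109 MB, 147 MB left
memory block 1: place 103 MB, 44 MB left
memory block 2: place 100 MB, 156 MB left
memory block 2: place 95 MB, 61 MB left
memory block 3: place 89 MB, 167 MB left
memory block 3: place 88 MB, 79 MB left
memory block 4: place 87 MB, 169 MB left
memory block 4: place 85 MB, 84 MB left
memory block 5: place 85 MB, 171 MB left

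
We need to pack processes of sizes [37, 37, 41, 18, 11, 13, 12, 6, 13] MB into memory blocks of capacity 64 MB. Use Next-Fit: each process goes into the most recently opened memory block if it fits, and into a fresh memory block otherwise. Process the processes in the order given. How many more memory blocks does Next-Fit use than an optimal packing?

Next-Fit: [37] [37] [41,18] [11,13,12,6,13] → 4 memory blocks.
Total size 188 MB; any packing needs at least ⌈188/64⌉ = 3 memory blocks.
An optimal packing achieves that bound: [41,12,11] [37,18,6] [37,13,13] → 3 memory blocks.
Excess: 4 − 3 = 1.

1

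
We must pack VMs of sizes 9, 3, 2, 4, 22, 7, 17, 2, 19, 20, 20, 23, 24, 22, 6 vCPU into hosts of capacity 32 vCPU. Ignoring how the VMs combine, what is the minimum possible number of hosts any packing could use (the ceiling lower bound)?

7

Total size = 9 + 3 + 2 + 4 + 22 + 7 + 17 + 2 + 19 + 20 + 20 + 23 + 24 + 22 + 6 = 200 vCPU.
⌈200 / 32⌉ = 7.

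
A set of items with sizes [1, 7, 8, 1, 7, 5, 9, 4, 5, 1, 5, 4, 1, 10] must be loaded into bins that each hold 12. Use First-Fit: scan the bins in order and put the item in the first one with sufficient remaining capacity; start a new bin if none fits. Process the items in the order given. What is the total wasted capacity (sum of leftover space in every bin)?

16

bin 1: place 1, 11 left
bin 1: place 7, 4 left
bin 2: place 8, 4 left
bin 1: place 1, 3 left
bin 3: place 7, 5 left
bin 3: place 5, 0 left
bin 4: place 9, 3 left
bin 2: place 4, 0 left
bin 5: place 5, 7 left
bin 1: place 1, 2 left
bin 5: place 5, 2 left
bin 6: place 4, 8 left
bin 1: place 1, 1 left
bin 7: place 10, 2 left
7 bins × 12 = 84; used 68; unused 16.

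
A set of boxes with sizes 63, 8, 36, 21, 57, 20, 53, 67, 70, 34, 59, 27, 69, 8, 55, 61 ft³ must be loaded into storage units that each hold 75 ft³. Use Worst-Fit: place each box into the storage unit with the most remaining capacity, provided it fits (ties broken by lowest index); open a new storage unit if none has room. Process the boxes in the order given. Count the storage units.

11 storage units

Put 63 ft³ in storage unit 1; 12 ft³ remain.
Put 8 ft³ in storage unit 1; 4 ft³ remain.
Put 36 ft³ in storage unit 2; 39 ft³ remain.
Put 21 ft³ in storage unit 2; 18 ft³ remain.
Put 57 ft³ in storage unit 3; 18 ft³ remain.
Put 20 ft³ in storage unit 4; 55 ft³ remain.
Put 53 ft³ in storage unit 4; 2 ft³ remain.
Put 67 ft³ in storage unit 5; 8 ft³ remain.
Put 70 ft³ in storage unit 6; 5 ft³ remain.
Put 34 ft³ in storage unit 7; 41 ft³ remain.
Put 59 ft³ in storage unit 8; 16 ft³ remain.
Put 27 ft³ in storage unit 7; 14 ft³ remain.
Put 69 ft³ in storage unit 9; 6 ft³ remain.
Put 8 ft³ in storage unit 2; 10 ft³ remain.
Put 55 ft³ in storage unit 10; 20 ft³ remain.
Put 61 ft³ in storage unit 11; 14 ft³ remain.
Final storage units: [63,8] [36,21,8] [57] [20,53] [67] [70] [34,27] [59] [69] [55] [61].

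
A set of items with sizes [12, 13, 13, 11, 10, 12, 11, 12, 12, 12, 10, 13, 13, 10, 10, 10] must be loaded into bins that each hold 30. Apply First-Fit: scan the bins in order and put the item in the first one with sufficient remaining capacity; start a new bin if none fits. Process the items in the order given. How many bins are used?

Put 12 in bin 1; 18 remain.
Put 13 in bin 1; 5 remain.
Put 13 in bin 2; 17 remain.
Put 11 in bin 2; 6 remain.
Put 10 in bin 3; 20 remain.
Put 12 in bin 3; 8 remain.
Put 11 in bin 4; 19 remain.
Put 12 in bin 4; 7 remain.
Put 12 in bin 5; 18 remain.
Put 12 in bin 5; 6 remain.
Put 10 in bin 6; 20 remain.
Put 13 in bin 6; 7 remain.
Put 13 in bin 7; 17 remain.
Put 10 in bin 7; 7 remain.
Put 10 in bin 8; 20 remain.
Put 10 in bin 8; 10 remain.
Final bins: [12,13] [13,11] [10,12] [11,12] [12,12] [10,13] [13,10] [10,10].

8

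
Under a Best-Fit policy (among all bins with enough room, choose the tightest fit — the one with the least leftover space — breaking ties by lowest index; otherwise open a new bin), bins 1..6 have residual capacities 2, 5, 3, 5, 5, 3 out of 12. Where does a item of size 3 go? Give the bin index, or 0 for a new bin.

3

Bins with room: bin 2 (5), bin 3 (3), bin 4 (5), bin 5 (5), bin 6 (3).
Tightest fit is bin 3 with 3 free.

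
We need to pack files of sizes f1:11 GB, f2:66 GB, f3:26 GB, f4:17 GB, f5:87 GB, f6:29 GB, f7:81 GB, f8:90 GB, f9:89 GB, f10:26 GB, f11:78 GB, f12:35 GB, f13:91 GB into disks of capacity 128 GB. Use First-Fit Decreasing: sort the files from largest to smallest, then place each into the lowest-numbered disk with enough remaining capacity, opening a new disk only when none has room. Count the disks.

7 disks

Sorted descending: 91, 90, 89, 87, 81, 78, 66, 35, 29, 26, 26, 17, 11.
91 GB → disk 1 (remaining 37 GB)
90 GB → disk 2 (remaining 38 GB)
89 GB → disk 3 (remaining 39 GB)
87 GB → disk 4 (remaining 41 GB)
81 GB → disk 5 (remaining 47 GB)
78 GB → disk 6 (remaining 50 GB)
66 GB → disk 7 (remaining 62 GB)
35 GB → disk 1 (remaining 2 GB)
29 GB → disk 2 (remaining 9 GB)
26 GB → disk 3 (remaining 13 GB)
26 GB → disk 4 (remaining 15 GB)
17 GB → disk 5 (remaining 30 GB)
11 GB → disk 3 (remaining 2 GB)
Final disks: [91,35] [90,29] [89,26,11] [87,26] [81,17] [78] [66].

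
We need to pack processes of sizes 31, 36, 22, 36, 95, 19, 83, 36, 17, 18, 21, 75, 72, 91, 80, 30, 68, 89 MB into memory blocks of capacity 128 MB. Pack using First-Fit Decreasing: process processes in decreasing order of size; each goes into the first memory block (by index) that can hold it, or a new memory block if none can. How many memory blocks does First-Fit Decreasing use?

8

Sorted descending: 95, 91, 89, 83, 80, 75, 72, 68, 36, 36, 36, 31, 30, 22, 21, 19, 18, 17.
95 MB → memory block 1 (remaining 33 MB)
91 MB → memory block 2 (remaining 37 MB)
89 MB → memory block 3 (remaining 39 MB)
83 MB → memory block 4 (remaining 45 MB)
80 MB → memory block 5 (remaining 48 MB)
75 MB → memory block 6 (remaining 53 MB)
72 MB → memory block 7 (remaining 56 MB)
68 MB → memory block 8 (remaining 60 MB)
36 MB → memory block 2 (remaining 1 MB)
36 MB → memory block 3 (remaining 3 MB)
36 MB → memory block 4 (remaining 9 MB)
31 MB → memory block 1 (remaining 2 MB)
30 MB → memory block 5 (remaining 18 MB)
22 MB → memory block 6 (remaining 31 MB)
21 MB → memory block 6 (remaining 10 MB)
19 MB → memory block 7 (remaining 37 MB)
18 MB → memory block 5 (remaining 0 MB)
17 MB → memory block 7 (remaining 20 MB)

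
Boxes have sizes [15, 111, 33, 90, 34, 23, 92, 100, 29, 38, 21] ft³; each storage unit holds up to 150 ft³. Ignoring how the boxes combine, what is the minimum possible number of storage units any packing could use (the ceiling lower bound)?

4

Total size = 15 + 111 + 33 + 90 + 34 + 23 + 92 + 100 + 29 + 38 + 21 = 586 ft³.
⌈586 / 150⌉ = 4.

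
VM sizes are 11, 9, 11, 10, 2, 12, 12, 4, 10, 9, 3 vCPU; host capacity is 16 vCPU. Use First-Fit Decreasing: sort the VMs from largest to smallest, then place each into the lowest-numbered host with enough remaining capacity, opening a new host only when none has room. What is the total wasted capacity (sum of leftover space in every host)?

Sorted descending: 12, 12, 11, 11, 10, 10, 9, 9, 4, 3, 2.
Put 12 vCPU in host 1; 4 vCPU remain.
Put 12 vCPU in host 2; 4 vCPU remain.
Put 11 vCPU in host 3; 5 vCPU remain.
Put 11 vCPU in host 4; 5 vCPU remain.
Put 10 vCPU in host 5; 6 vCPU remain.
Put 10 vCPU in host 6; 6 vCPU remain.
Put 9 vCPU in host 7; 7 vCPU remain.
Put 9 vCPU in host 8; 7 vCPU remain.
Put 4 vCPU in host 1; 0 vCPU remain.
Put 3 vCPU in host 2; 1 vCPU remain.
Put 2 vCPU in host 3; 3 vCPU remain.
8 hosts × 16 vCPU = 128 vCPU; used 93 vCPU; unused 35 vCPU.

35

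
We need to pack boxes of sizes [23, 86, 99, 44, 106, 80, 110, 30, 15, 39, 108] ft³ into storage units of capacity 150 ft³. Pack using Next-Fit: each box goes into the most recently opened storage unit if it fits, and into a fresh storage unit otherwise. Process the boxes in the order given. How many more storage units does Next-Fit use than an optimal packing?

1

Next-Fit: [23,86] [99,44] [106] [80] [110,30] [15,39] [108] → 7 storage units.
6 boxes exceed 75 ft³ (half the capacity), and no two of those can share a storage unit, so at least 6 storage units are needed.
An optimal packing achieves that bound: [110,39] [108,30] [106,44] [99,23,15] [86] [80] → 6 storage units.
Excess: 7 − 6 = 1.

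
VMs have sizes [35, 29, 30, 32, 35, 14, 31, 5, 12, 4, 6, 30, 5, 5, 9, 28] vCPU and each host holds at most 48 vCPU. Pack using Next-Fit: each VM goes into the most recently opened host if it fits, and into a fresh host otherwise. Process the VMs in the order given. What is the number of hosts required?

Put 35 vCPU in host 1; 13 vCPU remain.
Put 29 vCPU in host 2; 19 vCPU remain.
Put 30 vCPU in host 3; 18 vCPU remain.
Put 32 vCPU in host 4; 16 vCPU remain.
Put 35 vCPU in host 5; 13 vCPU remain.
Put 14 vCPU in host 6; 34 vCPU remain.
Put 31 vCPU in host 6; 3 vCPU remain.
Put 5 vCPU in host 7; 43 vCPU remain.
Put 12 vCPU in host 7; 31 vCPU remain.
Put 4 vCPU in host 7; 27 vCPU remain.
Put 6 vCPU in host 7; 21 vCPU remain.
Put 30 vCPU in host 8; 18 vCPU remain.
Put 5 vCPU in host 8; 13 vCPU remain.
Put 5 vCPU in host 8; 8 vCPU remain.
Put 9 vCPU in host 9; 39 vCPU remain.
Put 28 vCPU in host 9; 11 vCPU remain.

9 hosts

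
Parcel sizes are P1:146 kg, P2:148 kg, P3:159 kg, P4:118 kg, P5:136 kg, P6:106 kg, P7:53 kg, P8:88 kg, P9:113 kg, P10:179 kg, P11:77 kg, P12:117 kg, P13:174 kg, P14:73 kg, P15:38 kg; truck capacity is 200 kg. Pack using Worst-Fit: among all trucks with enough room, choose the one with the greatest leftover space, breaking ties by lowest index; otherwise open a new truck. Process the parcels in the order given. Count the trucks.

11

P1 (146 kg) → truck 1 (remaining 54 kg)
P2 (148 kg) → truck 2 (remaining 52 kg)
P3 (159 kg) → truck 3 (remaining 41 kg)
P4 (118 kg) → truck 4 (remaining 82 kg)
P5 (136 kg) → truck 5 (remaining 64 kg)
P6 (106 kg) → truck 6 (remaining 94 kg)
P7 (53 kg) → truck 6 (remaining 41 kg)
P8 (88 kg) → truck 7 (remaining 112 kg)
P9 (113 kg) → truck 8 (remaining 87 kg)
P10 (179 kg) → truck 9 (remaining 21 kg)
P11 (77 kg) → truck 7 (remaining 35 kg)
P12 (117 kg) → truck 10 (remaining 83 kg)
P13 (174 kg) → truck 11 (remaining 26 kg)
P14 (73 kg) → truck 8 (remaining 14 kg)
P15 (38 kg) → truck 10 (remaining 45 kg)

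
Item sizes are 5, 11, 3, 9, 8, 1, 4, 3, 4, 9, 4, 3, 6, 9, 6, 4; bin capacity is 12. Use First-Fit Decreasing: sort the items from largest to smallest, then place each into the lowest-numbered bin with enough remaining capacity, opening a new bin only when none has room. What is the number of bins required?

Sorted descending: 11, 9, 9, 9, 8, 6, 6, 5, 4, 4, 4, 4, 3, 3, 3, 1.
Put 11 in bin 1; 1 remain.
Put 9 in bin 2; 3 remain.
Put 9 in bin 3; 3 remain.
Put 9 in bin 4; 3 remain.
Put 8 in bin 5; 4 remain.
Put 6 in bin 6; 6 remain.
Put 6 in bin 6; 0 remain.
Put 5 in bin 7; 7 remain.
Put 4 in bin 5; 0 remain.
Put 4 in bin 7; 3 remain.
Put 4 in bin 8; 8 remain.
Put 4 in bin 8; 4 remain.
Put 3 in bin 2; 0 remain.
Put 3 in bin 3; 0 remain.
Put 3 in bin 4; 0 remain.
Put 1 in bin 1; 0 remain.
Final bins: [11,1] [9,3] [9,3] [9,3] [8,4] [6,6] [5,4] [4,4].

8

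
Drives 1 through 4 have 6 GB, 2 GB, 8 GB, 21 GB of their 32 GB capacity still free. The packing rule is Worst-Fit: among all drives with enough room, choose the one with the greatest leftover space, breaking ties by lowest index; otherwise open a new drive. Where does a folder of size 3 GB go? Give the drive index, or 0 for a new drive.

4

Drives with room: drive 1 (6 GB), drive 3 (8 GB), drive 4 (21 GB).
Most room is drive 4 with 21 GB free.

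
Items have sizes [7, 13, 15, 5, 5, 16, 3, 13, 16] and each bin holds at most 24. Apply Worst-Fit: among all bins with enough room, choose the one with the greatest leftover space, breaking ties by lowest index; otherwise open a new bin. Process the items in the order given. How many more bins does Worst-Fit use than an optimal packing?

Worst-Fit: [7,13,3] [15,5] [5,16] [13] [16] → 5 bins.
5 items exceed 12 (half the capacity), and no two of those can share a bin, so at least 5 bins are needed.
So 5 is already optimal.

0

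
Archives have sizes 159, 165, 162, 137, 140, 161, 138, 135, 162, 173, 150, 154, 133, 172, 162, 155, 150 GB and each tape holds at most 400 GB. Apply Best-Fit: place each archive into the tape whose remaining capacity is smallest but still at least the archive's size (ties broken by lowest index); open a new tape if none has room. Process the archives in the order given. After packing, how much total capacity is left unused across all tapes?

992

Put 159 GB in tape 1; 241 GB remain.
Put 165 GB in tape 1; 76 GB remain.
Put 162 GB in tape 2; 238 GB remain.
Put 137 GB in tape 2; 101 GB remain.
Put 140 GB in tape 3; 260 GB remain.
Put 161 GB in tape 3; 99 GB remain.
Put 138 GB in tape 4; 262 GB remain.
Put 135 GB in tape 4; 127 GB remain.
Put 162 GB in tape 5; 238 GB remain.
Put 173 GB in tape 5; 65 GB remain.
Put 150 GB in tape 6; 250 GB remain.
Put 154 GB in tape 6; 96 GB remain.
Put 133 GB in tape 7; 267 GB remain.
Put 172 GB in tape 7; 95 GB remain.
Put 162 GB in tape 8; 238 GB remain.
Put 155 GB in tape 8; 83 GB remain.
Put 150 GB in tape 9; 250 GB remain.
9 tapes × 400 GB = 3600 GB; used 2608 GB; unused 992 GB.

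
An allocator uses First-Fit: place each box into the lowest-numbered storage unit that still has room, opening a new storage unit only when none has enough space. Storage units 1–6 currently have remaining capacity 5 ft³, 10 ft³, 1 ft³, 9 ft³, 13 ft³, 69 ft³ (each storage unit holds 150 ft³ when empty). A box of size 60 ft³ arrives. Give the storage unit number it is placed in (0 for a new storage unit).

6

Storage units with room: storage unit 6 (69 ft³).
The first with room is storage unit 6.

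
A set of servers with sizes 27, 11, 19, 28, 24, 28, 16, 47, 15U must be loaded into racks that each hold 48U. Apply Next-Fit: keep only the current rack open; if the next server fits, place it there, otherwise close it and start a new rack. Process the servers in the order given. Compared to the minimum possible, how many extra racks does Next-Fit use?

Next-Fit: [27,11] [19,28] [24] [28,16] [47] [15] → 6 racks.
Total size 215U; any packing needs at least ⌈215/48⌉ = 5 racks.
An optimal packing achieves that bound: [47] [28,19] [28,16] [27,15] [24,11] → 5 racks.
Excess: 6 − 5 = 1.

1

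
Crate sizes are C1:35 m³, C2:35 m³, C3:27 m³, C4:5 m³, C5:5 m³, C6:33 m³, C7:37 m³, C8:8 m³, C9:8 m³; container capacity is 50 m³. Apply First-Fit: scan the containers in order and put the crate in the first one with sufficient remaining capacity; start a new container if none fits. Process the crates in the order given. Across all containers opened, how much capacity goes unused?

57

C1 (35 m³) → container 1 (remaining 15 m³)
C2 (35 m³) → container 2 (remaining 15 m³)
C3 (27 m³) → container 3 (remaining 23 m³)
C4 (5 m³) → container 1 (remaining 10 m³)
C5 (5 m³) → container 1 (remaining 5 m³)
C6 (33 m³) → container 4 (remaining 17 m³)
C7 (37 m³) → container 5 (remaining 13 m³)
C8 (8 m³) → container 2 (remaining 7 m³)
C9 (8 m³) → container 3 (remaining 15 m³)
5 containers × 50 m³ = 250 m³; used 193 m³; unused 57 m³.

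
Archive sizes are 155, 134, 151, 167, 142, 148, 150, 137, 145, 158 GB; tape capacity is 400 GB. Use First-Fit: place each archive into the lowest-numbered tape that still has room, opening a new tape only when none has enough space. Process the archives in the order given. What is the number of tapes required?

5

Put 155 GB in tape 1; 245 GB remain.
Put 134 GB in tape 1; 111 GB remain.
Put 151 GB in tape 2; 249 GB remain.
Put 167 GB in tape 2; 82 GB remain.
Put 142 GB in tape 3; 258 GB remain.
Put 148 GB in tape 3; 110 GB remain.
Put 150 GB in tape 4; 250 GB remain.
Put 137 GB in tape 4; 113 GB remain.
Put 145 GB in tape 5; 255 GB remain.
Put 158 GB in tape 5; 97 GB remain.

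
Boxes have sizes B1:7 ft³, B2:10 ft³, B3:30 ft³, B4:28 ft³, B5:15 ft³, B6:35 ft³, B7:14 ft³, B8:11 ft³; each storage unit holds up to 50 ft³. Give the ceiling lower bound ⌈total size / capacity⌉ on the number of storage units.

Total size = 7 + 10 + 30 + 28 + 15 + 35 + 14 + 11 = 150 ft³.
⌈150 / 50⌉ = 3.

3 storage units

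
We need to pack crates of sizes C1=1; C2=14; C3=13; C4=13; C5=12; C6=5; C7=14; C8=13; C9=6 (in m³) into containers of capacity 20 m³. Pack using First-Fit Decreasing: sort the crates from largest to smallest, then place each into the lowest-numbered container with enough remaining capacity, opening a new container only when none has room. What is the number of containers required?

Sorted descending: 14, 14, 13, 13, 13, 12, 6, 5, 1.
Put 14 m³ in container 1; 6 m³ remain.
Put 14 m³ in container 2; 6 m³ remain.
Put 13 m³ in container 3; 7 m³ remain.
Put 13 m³ in container 4; 7 m³ remain.
Put 13 m³ in container 5; 7 m³ remain.
Put 12 m³ in container 6; 8 m³ remain.
Put 6 m³ in container 1; 0 m³ remain.
Put 5 m³ in container 2; 1 m³ remain.
Put 1 m³ in container 2; 0 m³ remain.

6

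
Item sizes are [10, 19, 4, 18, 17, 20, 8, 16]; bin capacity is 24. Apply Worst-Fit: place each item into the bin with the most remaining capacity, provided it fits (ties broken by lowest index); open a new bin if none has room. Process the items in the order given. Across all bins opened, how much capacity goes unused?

bin 1: place 10, 14 left
bin 2: place 19, 5 left
bin 1: place 4, 10 left
bin 3: place 18, 6 left
bin 4: place 17, 7 left
bin 5: place 20, 4 left
bin 1: place 8, 2 left
bin 6: place 16, 8 left
6 bins × 24 = 144; used 112; unused 32.

32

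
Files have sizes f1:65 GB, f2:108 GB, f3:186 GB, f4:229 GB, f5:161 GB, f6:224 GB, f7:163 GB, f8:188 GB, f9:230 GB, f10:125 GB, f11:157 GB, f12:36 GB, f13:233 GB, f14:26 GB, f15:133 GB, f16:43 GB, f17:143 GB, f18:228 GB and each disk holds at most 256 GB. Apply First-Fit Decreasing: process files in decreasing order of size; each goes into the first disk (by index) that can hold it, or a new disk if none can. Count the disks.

13

Sorted descending: 233, 230, 229, 228, 224, 188, 186, 163, 161, 157, 143, 133, 125, 108, 65, 43, 36, 26.
disk 1: place 233 GB, 23 GB left
disk 2: place 230 GB, 26 GB left
disk 3: place 229 GB, 27 GB left
disk 4: place 228 GB, 28 GB left
disk 5: place 224 GB, 32 GB left
disk 6: place 188 GB, 68 GB left
disk 7: place 186 GB, 70 GB left
disk 8: place 163 GB, 93 GB left
disk 9: place 161 GB, 95 GB left
disk 10: place 157 GB, 99 GB left
disk 11: place 143 GB, 113 GB left
disk 12: place 133 GB, 123 GB left
disk 13: place 125 GB, 131 GB left
disk 11: place 108 GB, 5 GB left
disk 6: place 65 GB, 3 GB left
disk 7: place 43 GB, 27 GB left
disk 8: place 36 GB, 57 GB left
disk 2: place 26 GB, 0 GB left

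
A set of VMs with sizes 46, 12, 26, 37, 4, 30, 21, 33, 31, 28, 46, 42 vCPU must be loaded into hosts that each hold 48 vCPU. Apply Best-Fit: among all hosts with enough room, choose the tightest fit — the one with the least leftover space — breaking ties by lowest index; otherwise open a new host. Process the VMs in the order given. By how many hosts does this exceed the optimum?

Best-Fit: [46] [12,26,4] [37] [30] [21] [33] [31] [28] [46] [42] → 10 hosts.
9 VMs exceed 24 vCPU (half the capacity), and no two of those can share a host, so at least 9 hosts are needed.
An optimal packing achieves that bound: [46] [46] [42,4] [37] [33,12] [31] [30] [28] [26,21] → 9 hosts.
Excess: 10 − 9 = 1.

1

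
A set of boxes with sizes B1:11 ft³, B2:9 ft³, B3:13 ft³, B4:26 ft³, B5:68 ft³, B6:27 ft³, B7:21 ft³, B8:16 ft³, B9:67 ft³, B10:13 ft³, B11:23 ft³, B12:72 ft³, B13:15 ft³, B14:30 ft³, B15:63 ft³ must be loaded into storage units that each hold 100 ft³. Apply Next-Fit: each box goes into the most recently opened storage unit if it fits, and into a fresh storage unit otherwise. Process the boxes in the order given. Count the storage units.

7 storage units

Put B1 (11 ft³) in storage unit 1; 89 ft³ remain.
Put B2 (9 ft³) in storage unit 1; 80 ft³ remain.
Put B3 (13 ft³) in storage unit 1; 67 ft³ remain.
Put B4 (26 ft³) in storage unit 1; 41 ft³ remain.
Put B5 (68 ft³) in storage unit 2; 32 ft³ remain.
Put B6 (27 ft³) in storage unit 2; 5 ft³ remain.
Put B7 (21 ft³) in storage unit 3; 79 ft³ remain.
Put B8 (16 ft³) in storage unit 3; 63 ft³ remain.
Put B9 (67 ft³) in storage unit 4; 33 ft³ remain.
Put B10 (13 ft³) in storage unit 4; 20 ft³ remain.
Put B11 (23 ft³) in storage unit 5; 77 ft³ remain.
Put B12 (72 ft³) in storage unit 5; 5 ft³ remain.
Put B13 (15 ft³) in storage unit 6; 85 ft³ remain.
Put B14 (30 ft³) in storage unit 6; 55 ft³ remain.
Put B15 (63 ft³) in storage unit 7; 37 ft³ remain.
Final storage units: [11,9,13,26] [68,27] [21,16] [67,13] [23,72] [15,30] [63].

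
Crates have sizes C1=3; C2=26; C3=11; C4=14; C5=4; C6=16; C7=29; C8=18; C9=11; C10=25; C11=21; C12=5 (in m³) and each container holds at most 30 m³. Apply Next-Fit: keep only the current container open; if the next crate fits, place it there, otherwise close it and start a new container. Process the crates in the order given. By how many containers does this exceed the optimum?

Next-Fit: [3,26] [11,14,4] [16] [29] [18,11] [25] [21,5] → 7 containers.
Total size 183 m³; any packing needs at least ⌈183/30⌉ = 7 containers.
So 7 is already optimal.

0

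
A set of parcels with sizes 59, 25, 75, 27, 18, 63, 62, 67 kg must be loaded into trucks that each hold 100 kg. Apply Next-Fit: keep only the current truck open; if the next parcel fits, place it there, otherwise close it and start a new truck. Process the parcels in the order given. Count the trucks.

Put 59 kg in truck 1; 41 kg remain.
Put 25 kg in truck 1; 16 kg remain.
Put 75 kg in truck 2; 25 kg remain.
Put 27 kg in truck 3; 73 kg remain.
Put 18 kg in truck 3; 55 kg remain.
Put 63 kg in truck 4; 37 kg remain.
Put 62 kg in truck 5; 38 kg remain.
Put 67 kg in truck 6; 33 kg remain.
Final trucks: [59,25] [75] [27,18] [63] [62] [67].

6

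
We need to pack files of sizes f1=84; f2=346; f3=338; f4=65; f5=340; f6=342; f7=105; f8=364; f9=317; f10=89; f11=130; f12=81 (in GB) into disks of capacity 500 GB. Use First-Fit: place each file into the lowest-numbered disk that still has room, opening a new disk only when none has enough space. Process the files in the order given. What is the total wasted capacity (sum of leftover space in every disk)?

f1 (84 GB) → disk 1 (remaining 416 GB)
f2 (346 GB) → disk 1 (remaining 70 GB)
f3 (338 GB) → disk 2 (remaining 162 GB)
f4 (65 GB) → disk 1 (remaining 5 GB)
f5 (340 GB) → disk 3 (remaining 160 GB)
f6 (342 GB) → disk 4 (remaining 158 GB)
f7 (105 GB) → disk 2 (remaining 57 GB)
f8 (364 GB) → disk 5 (remaining 136 GB)
f9 (317 GB) → disk 6 (remaining 183 GB)
f10 (89 GB) → disk 3 (remaining 71 GB)
f11 (130 GB) → disk 4 (remaining 28 GB)
f12 (81 GB) → disk 5 (remaining 55 GB)
6 disks × 500 GB = 3000 GB; used 2601 GB; unused 399 GB.

399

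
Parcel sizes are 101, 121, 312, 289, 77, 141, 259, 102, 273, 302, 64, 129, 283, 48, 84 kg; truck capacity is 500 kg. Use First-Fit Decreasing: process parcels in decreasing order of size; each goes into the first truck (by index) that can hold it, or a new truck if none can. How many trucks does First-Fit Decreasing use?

Sorted descending: 312, 302, 289, 283, 273, 259, 141, 129, 121, 102, 101, 84, 77, 64, 48.
312 kg → truck 1 (remaining 188 kg)
302 kg → truck 2 (remaining 198 kg)
289 kg → truck 3 (remaining 211 kg)
283 kg → truck 4 (remaining 217 kg)
273 kg → truck 5 (remaining 227 kg)
259 kg → truck 6 (remaining 241 kg)
141 kg → truck 1 (remaining 47 kg)
129 kg → truck 2 (remaining 69 kg)
121 kg → truck 3 (remaining 90 kg)
102 kg → truck 4 (remaining 115 kg)
101 kg → truck 4 (remaining 14 kg)
84 kg → truck 3 (remaining 6 kg)
77 kg → truck 5 (remaining 150 kg)
64 kg → truck 2 (remaining 5 kg)
48 kg → truck 5 (remaining 102 kg)

6 trucks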